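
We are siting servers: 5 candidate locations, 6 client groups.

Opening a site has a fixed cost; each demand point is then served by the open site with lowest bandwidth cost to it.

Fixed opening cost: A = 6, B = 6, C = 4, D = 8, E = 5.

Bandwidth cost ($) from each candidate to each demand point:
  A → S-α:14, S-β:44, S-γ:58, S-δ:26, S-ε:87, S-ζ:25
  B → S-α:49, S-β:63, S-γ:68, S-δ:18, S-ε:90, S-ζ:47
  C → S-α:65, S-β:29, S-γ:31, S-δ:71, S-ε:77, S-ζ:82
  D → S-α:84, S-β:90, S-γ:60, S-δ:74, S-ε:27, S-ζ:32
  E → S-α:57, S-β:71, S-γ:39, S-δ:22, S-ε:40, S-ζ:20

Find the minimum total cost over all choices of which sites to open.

166

Open {A, C, D, E}: assign each demand point to its cheapest open site.
  S-α→A 14, S-β→C 29, S-γ→C 31, S-δ→E 22, S-ε→D 27, S-ζ→E 20
  bandwidth cost 143, fixed 23 → total 166.
Compare {A, B, C, D}: bandwidth cost 144 + fixed 24 = 168.
Compare {A, B, C, D, E}: bandwidth cost 139 + fixed 29 = 168.
Compare {A, C, D}: bandwidth cost 152 + fixed 18 = 170.
All other subsets cost ≥ 168. Minimum total cost: 166.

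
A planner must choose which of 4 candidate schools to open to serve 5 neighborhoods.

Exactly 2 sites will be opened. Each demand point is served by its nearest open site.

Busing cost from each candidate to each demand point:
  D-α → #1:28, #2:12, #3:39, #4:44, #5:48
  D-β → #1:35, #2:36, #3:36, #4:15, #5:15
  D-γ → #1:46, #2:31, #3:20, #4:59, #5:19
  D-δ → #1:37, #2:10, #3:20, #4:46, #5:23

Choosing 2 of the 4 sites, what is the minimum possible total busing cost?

Open {D-β, D-δ}.
  #1→D-β 35, #2→D-δ 10, #3→D-δ 20, #4→D-β 15, #5→D-β 15  ⇒ total 95.
Compare {D-α, D-β}: total 106.
Compare {D-β, D-γ}: total 116.
No size-2 selection does better; minimum is 95.

95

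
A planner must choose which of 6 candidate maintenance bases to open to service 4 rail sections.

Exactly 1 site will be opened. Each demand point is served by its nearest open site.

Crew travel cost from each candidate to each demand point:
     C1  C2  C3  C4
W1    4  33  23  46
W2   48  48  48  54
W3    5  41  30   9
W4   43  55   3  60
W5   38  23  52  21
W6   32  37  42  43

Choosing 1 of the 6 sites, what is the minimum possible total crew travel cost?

85

Open {W3}.
  C1→W3 5, C2→W3 41, C3→W3 30, C4→W3 9  ⇒ total 85.
Compare {W1}: total 106.
Compare {W5}: total 134.
No size-1 selection does better; minimum is 85.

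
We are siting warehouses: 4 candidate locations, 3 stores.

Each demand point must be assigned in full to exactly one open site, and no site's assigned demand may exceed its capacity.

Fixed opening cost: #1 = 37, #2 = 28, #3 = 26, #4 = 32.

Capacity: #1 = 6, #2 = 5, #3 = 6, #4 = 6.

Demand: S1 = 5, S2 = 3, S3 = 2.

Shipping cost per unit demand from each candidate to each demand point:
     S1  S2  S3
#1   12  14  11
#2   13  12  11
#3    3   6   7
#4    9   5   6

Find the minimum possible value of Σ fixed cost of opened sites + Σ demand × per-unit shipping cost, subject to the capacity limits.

Open {#3, #4}; cheapest assignment that respects the capacities:
  #3 (cap 6, load 5): S1 — cost 5×3 = 15
  #4 (cap 6, load 5): S2, S3 — cost 3×5 + 2×6 = 27
  Shipping 42, fixed 58 → total 100.
  Any other capacity-feasible assignment to {#3, #4} ships for at least 42.
Compare {#2, #3}: its best feasible assignment gives total 127.
Compare {#2, #3, #4}: its best feasible assignment gives total 128.
Every other set of open sites that can feasibly serve all demand totals ≥ 127 even under its best assignment. Minimum: 100.

100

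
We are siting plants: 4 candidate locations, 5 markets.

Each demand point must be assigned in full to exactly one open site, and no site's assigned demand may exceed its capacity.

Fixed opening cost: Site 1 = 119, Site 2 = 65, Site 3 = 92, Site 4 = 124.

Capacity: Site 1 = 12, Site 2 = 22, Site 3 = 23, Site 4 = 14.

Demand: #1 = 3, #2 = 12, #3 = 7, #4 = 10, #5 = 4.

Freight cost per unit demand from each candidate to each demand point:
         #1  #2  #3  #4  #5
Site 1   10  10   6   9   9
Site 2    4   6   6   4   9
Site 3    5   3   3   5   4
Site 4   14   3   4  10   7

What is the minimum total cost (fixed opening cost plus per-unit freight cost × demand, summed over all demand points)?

Open {Site 2, Site 3}; cheapest assignment that respects the capacities:
  Site 2 (cap 22, load 13): #1, #4 — cost 3×4 + 10×4 = 52
  Site 3 (cap 23, load 23): #2, #3, #5 — cost 12×3 + 7×3 + 4×4 = 73
  Shipping 125, fixed 157 → total 282.
  Any other capacity-feasible assignment to {Site 2, Site 3} ships for at least 125.
Compare {Site 2, Site 4}: its best feasible assignment gives total 399.
Compare {Site 3, Site 4}: its best feasible assignment gives total 400.
Every other set of open sites that can feasibly serve all demand totals ≥ 399 even under its best assignment. Minimum: 282.

282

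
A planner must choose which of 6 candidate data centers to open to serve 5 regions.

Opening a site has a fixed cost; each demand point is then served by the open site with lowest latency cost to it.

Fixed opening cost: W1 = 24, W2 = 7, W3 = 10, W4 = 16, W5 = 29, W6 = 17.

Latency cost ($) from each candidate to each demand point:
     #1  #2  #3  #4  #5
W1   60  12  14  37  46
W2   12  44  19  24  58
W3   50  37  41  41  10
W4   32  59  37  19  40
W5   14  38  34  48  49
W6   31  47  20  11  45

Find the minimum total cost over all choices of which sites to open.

Open {W1, W2, W3}: assign each demand point to its cheapest open site.
  #1→W2 12, #2→W1 12, #3→W1 14, #4→W2 24, #5→W3 10
  latency cost 72, fixed 41 → total 113.
Compare {W1, W2, W3, W6}: latency cost 59 + fixed 58 = 117.
Compare {W2, W3}: latency cost 102 + fixed 17 = 119.
Compare {W2, W3, W6}: latency cost 89 + fixed 34 = 123.
All other subsets cost ≥ 117. Minimum total cost: 113.

113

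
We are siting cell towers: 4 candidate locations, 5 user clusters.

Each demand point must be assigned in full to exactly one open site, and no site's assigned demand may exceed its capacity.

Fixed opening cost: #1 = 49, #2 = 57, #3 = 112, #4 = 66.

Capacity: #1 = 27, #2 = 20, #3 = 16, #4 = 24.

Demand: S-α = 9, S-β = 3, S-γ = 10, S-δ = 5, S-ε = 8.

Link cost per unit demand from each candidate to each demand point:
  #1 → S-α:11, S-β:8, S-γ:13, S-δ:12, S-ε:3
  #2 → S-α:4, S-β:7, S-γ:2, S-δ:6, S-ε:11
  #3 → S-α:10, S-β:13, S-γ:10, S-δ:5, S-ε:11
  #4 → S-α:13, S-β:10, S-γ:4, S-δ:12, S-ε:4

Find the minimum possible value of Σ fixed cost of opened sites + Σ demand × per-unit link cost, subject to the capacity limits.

Open {#1, #2}; cheapest assignment that respects the capacities:
  #1 (cap 27, load 16): S-β, S-δ, S-ε — cost 3×8 + 5×12 + 8×3 = 108
  #2 (cap 20, load 19): S-α, S-γ — cost 9×4 + 10×2 = 56
  Shipping 164, fixed 106 → total 270.
  Any other capacity-feasible assignment to {#1, #2} ships for at least 164.
Compare {#2, #4}: its best feasible assignment gives total 282.
Compare {#1, #2, #4}: its best feasible assignment gives total 323.
Every other set of open sites that can feasibly serve all demand totals ≥ 282 even under its best assignment. Minimum: 270.

270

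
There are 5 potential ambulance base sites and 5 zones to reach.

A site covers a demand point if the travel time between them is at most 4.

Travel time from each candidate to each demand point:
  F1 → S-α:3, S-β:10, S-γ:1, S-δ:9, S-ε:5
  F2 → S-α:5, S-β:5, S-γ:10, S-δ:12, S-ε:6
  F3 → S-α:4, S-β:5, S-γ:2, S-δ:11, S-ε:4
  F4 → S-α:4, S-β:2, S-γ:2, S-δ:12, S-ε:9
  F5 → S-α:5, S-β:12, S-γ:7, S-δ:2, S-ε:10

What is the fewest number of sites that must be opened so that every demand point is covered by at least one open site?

Coverage sets (demand points within 4 of each site):
  F1: {S-α, S-γ}
  F2: {}
  F3: {S-α, S-γ, S-ε}
  F4: {S-α, S-β, S-γ}
  F5: {S-δ}
No 2 sites suffice: every size-2 union leaves at least one demand point uncovered.
But {F3, F4, F5} covers everything, so the minimum is 3.

3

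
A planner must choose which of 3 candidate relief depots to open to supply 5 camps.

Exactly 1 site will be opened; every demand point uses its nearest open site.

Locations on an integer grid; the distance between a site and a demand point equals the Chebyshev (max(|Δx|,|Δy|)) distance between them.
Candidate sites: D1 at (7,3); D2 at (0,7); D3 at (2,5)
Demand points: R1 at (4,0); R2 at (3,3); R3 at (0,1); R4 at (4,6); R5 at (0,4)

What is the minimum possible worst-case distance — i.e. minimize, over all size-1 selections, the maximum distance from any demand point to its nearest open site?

5

Open {D3}.
  Farthest demand point is R1 at distance 5 (to D3); all others are ≤ 5.
With {D1} the worst case is 7.
With {D2} the worst case is 7.
No size-1 selection achieves below 5.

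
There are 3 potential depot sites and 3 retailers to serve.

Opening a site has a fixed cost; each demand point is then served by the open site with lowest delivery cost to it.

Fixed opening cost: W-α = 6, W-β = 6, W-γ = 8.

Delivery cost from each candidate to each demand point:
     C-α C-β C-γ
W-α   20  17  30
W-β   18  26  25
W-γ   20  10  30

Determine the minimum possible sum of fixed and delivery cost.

67

Open {W-β, W-γ}: assign each demand point to its cheapest open site.
  C-α→W-β 18, C-β→W-γ 10, C-γ→W-β 25
  delivery cost 53, fixed 14 → total 67.
Compare {W-γ}: delivery cost 60 + fixed 8 = 68.
Compare {W-α, W-β}: delivery cost 60 + fixed 12 = 72.
Compare {W-α}: delivery cost 67 + fixed 6 = 73.
All other subsets cost ≥ 68. Minimum total cost: 67.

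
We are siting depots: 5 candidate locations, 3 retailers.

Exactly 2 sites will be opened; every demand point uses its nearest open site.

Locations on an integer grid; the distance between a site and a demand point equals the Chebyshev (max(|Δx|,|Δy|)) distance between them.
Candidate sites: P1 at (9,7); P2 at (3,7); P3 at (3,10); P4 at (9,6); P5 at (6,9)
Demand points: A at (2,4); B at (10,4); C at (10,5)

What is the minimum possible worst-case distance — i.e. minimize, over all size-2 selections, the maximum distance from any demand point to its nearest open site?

Open {P1, P2}.
  Farthest demand point is A at distance 3 (to P2); all others are ≤ 3.
With {P2, P4} the worst case is 3.
With {P1, P5} the worst case is 5.
No size-2 selection achieves below 3.

3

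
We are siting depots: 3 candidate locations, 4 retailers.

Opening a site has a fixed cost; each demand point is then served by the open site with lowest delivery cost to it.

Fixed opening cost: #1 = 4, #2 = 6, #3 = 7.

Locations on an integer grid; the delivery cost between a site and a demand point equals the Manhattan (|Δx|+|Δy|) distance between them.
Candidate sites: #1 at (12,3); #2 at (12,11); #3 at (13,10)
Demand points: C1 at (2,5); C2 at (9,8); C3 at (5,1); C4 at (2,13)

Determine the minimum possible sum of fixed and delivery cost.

Open {#1, #2}: assign each demand point to its cheapest open site.
  C1→#1 12, C2→#2 6, C3→#1 9, C4→#2 12
  delivery cost 39, fixed 10 → total 49.
Compare {#1, #3}: delivery cost 41 + fixed 11 = 52.
Compare {#1}: delivery cost 49 + fixed 4 = 53.
Compare {#1, #2, #3}: delivery cost 39 + fixed 17 = 56.
All other subsets cost ≥ 52. Minimum total cost: 49.

49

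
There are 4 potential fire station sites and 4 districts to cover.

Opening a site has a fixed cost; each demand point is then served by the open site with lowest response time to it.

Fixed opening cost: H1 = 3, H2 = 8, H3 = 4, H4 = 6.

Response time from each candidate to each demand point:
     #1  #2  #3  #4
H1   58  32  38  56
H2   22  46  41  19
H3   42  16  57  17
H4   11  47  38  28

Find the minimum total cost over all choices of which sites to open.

92

Open {H3, H4}: assign each demand point to its cheapest open site.
  #1→H4 11, #2→H3 16, #3→H4 38, #4→H3 17
  response time 82, fixed 10 → total 92.
Compare {H1, H3, H4}: response time 82 + fixed 13 = 95.
Compare {H2, H3, H4}: response time 82 + fixed 18 = 100.
Compare {H1, H2, H3, H4}: response time 82 + fixed 21 = 103.
All other subsets cost ≥ 95. Minimum total cost: 92.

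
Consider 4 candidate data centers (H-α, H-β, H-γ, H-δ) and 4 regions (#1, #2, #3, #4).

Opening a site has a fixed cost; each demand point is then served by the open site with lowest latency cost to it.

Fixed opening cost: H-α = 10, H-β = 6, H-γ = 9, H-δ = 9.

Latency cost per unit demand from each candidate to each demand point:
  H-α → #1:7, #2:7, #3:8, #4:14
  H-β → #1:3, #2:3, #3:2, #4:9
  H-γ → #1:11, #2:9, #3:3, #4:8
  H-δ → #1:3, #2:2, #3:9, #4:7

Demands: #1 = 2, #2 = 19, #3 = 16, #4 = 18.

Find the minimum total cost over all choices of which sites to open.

Open {H-β, H-δ}: assign each demand point to its cheapest open site.
  #1→H-β 2×3=6, #2→H-δ 19×2=38, #3→H-β 16×2=32, #4→H-δ 18×7=126
  latency cost 202, fixed 15 → total 217.
Compare {H-β, H-γ, H-δ}: latency cost 202 + fixed 24 = 226.
Compare {H-α, H-β, H-δ}: latency cost 202 + fixed 25 = 227.
Compare {H-γ, H-δ}: latency cost 218 + fixed 18 = 236.
All other subsets cost ≥ 226. Minimum total cost: 217.

217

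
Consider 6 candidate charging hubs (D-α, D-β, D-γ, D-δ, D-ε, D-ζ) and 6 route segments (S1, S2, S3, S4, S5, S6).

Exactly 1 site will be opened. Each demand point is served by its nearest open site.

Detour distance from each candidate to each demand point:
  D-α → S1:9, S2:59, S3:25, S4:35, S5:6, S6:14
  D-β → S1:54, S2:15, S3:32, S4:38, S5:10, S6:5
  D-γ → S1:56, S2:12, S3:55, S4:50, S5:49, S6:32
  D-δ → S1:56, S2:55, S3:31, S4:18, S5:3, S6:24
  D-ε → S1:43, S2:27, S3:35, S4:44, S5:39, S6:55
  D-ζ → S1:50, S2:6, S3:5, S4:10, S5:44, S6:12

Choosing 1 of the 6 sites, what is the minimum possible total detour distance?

Open {D-ζ}.
  S1→D-ζ 50, S2→D-ζ 6, S3→D-ζ 5, S4→D-ζ 10, S5→D-ζ 44, S6→D-ζ 12  ⇒ total 127.
Compare {D-α}: total 148.
Compare {D-β}: total 154.
No size-1 selection does better; minimum is 127.

127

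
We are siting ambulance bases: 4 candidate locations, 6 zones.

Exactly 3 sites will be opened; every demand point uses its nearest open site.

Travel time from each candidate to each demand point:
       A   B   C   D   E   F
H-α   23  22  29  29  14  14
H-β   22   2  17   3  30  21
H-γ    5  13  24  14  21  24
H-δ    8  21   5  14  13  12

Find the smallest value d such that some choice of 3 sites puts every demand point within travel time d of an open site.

Open {H-α, H-β, H-δ}.
  Farthest demand point is E at travel time 13 (to H-δ); all others are ≤ 13.
With {H-β, H-γ, H-δ} the worst case is 13.
With {H-α, H-γ, H-δ} the worst case is 14.
No size-3 selection achieves below 13.

13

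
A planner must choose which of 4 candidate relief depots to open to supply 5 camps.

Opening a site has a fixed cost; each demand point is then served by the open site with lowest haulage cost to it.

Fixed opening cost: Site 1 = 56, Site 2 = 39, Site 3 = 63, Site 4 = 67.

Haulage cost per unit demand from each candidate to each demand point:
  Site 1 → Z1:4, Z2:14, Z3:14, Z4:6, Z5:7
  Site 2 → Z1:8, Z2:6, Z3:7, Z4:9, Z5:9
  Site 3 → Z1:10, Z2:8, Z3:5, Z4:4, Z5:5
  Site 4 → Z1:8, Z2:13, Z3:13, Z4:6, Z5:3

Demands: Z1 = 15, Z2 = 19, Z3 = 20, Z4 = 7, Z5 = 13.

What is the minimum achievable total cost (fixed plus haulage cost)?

524

Open {Site 1, Site 3}: assign each demand point to its cheapest open site.
  Z1→Site 1 15×4=60, Z2→Site 3 19×8=152, Z3→Site 3 20×5=100, Z4→Site 3 7×4=28, Z5→Site 3 13×5=65
  haulage cost 405, fixed 119 → total 524.
Compare {Site 1, Site 2, Site 3}: haulage cost 367 + fixed 158 = 525.
Compare {Site 2, Site 3}: haulage cost 427 + fixed 102 = 529.
Compare {Site 1, Site 2}: haulage cost 447 + fixed 95 = 542.
All other subsets cost ≥ 525. Minimum total cost: 524.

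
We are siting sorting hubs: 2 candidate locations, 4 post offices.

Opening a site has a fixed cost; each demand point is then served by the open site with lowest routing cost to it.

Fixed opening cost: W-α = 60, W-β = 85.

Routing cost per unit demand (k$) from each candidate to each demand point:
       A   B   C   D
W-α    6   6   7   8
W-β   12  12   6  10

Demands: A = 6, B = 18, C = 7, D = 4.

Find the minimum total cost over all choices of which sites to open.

285

Open {W-α}: assign each demand point to its cheapest open site.
  A→W-α 6×6=36, B→W-α 18×6=108, C→W-α 7×7=49, D→W-α 4×8=32
  routing cost 225, fixed 60 → total 285.
Compare {W-α, W-β}: routing cost 218 + fixed 145 = 363.
Compare {W-β}: routing cost 370 + fixed 85 = 455.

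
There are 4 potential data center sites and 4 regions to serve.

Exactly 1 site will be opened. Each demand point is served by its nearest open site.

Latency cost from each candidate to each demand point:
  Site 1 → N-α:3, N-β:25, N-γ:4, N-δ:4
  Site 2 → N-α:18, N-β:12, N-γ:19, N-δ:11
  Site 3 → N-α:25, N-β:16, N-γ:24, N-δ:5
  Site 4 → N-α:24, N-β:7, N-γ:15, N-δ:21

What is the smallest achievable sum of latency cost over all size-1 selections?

Open {Site 1}.
  N-α→Site 1 3, N-β→Site 1 25, N-γ→Site 1 4, N-δ→Site 1 4  ⇒ total 36.
Compare {Site 2}: total 60.
Compare {Site 4}: total 67.
No size-1 selection does better; minimum is 36.

36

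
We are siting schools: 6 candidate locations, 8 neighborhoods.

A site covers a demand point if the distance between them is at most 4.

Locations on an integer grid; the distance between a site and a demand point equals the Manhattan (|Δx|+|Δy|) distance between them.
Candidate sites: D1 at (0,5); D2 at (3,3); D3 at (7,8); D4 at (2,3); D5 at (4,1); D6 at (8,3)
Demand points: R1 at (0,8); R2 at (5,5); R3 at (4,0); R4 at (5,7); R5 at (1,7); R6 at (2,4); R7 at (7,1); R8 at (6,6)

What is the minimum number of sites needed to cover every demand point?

Coverage sets (demand points within 4 of each site):
  D1: {R1, R5, R6}
  D2: {R2, R3, R6}
  D3: {R4, R8}
  D4: {R6}
  D5: {R3, R7}
  D6: {R7}
No 3 sites suffice: every size-3 union leaves at least one demand point uncovered.
But {D1, D2, D3, D5} covers everything, so the minimum is 4.

4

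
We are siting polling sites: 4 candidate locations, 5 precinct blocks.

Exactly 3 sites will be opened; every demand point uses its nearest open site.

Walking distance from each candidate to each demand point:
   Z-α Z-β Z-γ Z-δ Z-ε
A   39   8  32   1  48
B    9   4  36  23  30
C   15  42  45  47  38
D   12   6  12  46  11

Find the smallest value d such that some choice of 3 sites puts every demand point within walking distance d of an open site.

12

Open {A, B, D}.
  Farthest demand point is Z-γ at walking distance 12 (to D); all others are ≤ 12.
With {A, C, D} the worst case is 12.
With {B, C, D} the worst case is 23.
No size-3 selection achieves below 12.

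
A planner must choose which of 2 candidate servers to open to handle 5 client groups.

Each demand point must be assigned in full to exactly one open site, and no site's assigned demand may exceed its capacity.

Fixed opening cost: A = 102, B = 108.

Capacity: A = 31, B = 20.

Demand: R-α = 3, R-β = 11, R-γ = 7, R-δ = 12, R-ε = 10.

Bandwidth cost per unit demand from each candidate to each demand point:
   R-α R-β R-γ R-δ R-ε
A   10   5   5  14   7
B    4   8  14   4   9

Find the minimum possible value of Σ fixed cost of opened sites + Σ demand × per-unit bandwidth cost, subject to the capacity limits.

Open {A, B}; cheapest assignment that respects the capacities:
  A (cap 31, load 28): R-β, R-γ, R-ε — cost 11×5 + 7×5 + 10×7 = 160
  B (cap 20, load 15): R-α, R-δ — cost 3×4 + 12×4 = 60
  Shipping 220, fixed 210 → total 430.
  Any other capacity-feasible assignment to {A, B} ships for at least 220.
Total demand is 43 and no other set of sites has combined capacity ≥ 43, so {A, B} is the only feasible choice of open sites. Minimum: 430.

430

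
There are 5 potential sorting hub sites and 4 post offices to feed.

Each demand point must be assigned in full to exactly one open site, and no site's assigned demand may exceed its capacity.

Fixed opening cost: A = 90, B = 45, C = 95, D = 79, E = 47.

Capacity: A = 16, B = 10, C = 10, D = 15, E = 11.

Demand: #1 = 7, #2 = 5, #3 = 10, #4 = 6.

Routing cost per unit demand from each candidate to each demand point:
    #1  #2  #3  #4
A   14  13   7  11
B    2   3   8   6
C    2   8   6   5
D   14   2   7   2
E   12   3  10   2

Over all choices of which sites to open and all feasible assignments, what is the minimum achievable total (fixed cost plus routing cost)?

277

Open {B, D, E}; cheapest assignment that respects the capacities:
  B (cap 10, load 7): #1 — cost 7×2 = 14
  D (cap 15, load 15): #2, #3 — cost 5×2 + 10×7 = 80
  E (cap 11, load 6): #4 — cost 6×2 = 12
  Shipping 106, fixed 171 → total 277.
  Any other capacity-feasible assignment to {B, D, E} ships for at least 106.
Compare {B, C, E}: its best feasible assignment gives total 288.
Compare {A, B, E}: its best feasible assignment gives total 293.
Every other set of open sites that can feasibly serve all demand totals ≥ 288 even under its best assignment. Minimum: 277.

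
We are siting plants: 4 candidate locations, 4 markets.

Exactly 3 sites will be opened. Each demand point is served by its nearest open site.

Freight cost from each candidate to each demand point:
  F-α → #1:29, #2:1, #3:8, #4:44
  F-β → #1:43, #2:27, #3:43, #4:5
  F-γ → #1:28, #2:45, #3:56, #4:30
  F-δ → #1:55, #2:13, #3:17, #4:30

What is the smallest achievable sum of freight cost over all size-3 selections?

42

Open {F-α, F-β, F-γ}.
  #1→F-γ 28, #2→F-α 1, #3→F-α 8, #4→F-β 5  ⇒ total 42.
Compare {F-α, F-β, F-δ}: total 43.
Compare {F-β, F-γ, F-δ}: total 63.
No size-3 selection does better; minimum is 42.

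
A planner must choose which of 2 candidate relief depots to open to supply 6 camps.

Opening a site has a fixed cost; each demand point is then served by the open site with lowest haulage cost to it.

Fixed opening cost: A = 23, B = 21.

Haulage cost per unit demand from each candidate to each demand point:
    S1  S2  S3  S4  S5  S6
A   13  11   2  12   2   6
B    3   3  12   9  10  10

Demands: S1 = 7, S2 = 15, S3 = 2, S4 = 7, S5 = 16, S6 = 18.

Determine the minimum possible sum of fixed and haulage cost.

Open {A, B}: assign each demand point to its cheapest open site.
  S1→B 7×3=21, S2→B 15×3=45, S3→A 2×2=4, S4→B 7×9=63, S5→A 16×2=32, S6→A 18×6=108
  haulage cost 273, fixed 44 → total 317.
Compare {A}: haulage cost 484 + fixed 23 = 507.
Compare {B}: haulage cost 493 + fixed 21 = 514.

317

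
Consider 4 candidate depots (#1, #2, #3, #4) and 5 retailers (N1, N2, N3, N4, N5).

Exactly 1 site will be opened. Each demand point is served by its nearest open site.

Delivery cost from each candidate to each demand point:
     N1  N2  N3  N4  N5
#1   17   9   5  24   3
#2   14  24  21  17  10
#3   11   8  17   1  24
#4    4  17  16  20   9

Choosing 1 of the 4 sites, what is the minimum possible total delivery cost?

Open {#1}.
  N1→#1 17, N2→#1 9, N3→#1 5, N4→#1 24, N5→#1 3  ⇒ total 58.
Compare {#3}: total 61.
Compare {#4}: total 66.
No size-1 selection does better; minimum is 58.

58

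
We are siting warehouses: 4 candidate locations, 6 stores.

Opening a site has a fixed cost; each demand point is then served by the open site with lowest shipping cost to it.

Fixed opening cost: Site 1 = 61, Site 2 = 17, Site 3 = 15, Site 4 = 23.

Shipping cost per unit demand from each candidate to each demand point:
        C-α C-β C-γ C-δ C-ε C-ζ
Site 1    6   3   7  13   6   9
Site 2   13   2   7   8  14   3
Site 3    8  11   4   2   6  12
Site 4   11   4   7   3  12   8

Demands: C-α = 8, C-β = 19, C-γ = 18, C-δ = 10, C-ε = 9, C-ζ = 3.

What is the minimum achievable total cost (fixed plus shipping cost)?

289

Open {Site 2, Site 3}: assign each demand point to its cheapest open site.
  C-α→Site 3 8×8=64, C-β→Site 2 19×2=38, C-γ→Site 3 18×4=72, C-δ→Site 3 10×2=20, C-ε→Site 3 9×6=54, C-ζ→Site 2 3×3=9
  shipping cost 257, fixed 32 → total 289.
Compare {Site 2, Site 3, Site 4}: shipping cost 257 + fixed 55 = 312.
Compare {Site 1, Site 2, Site 3}: shipping cost 241 + fixed 93 = 334.
Compare {Site 3, Site 4}: shipping cost 310 + fixed 38 = 348.
All other subsets cost ≥ 312. Minimum total cost: 289.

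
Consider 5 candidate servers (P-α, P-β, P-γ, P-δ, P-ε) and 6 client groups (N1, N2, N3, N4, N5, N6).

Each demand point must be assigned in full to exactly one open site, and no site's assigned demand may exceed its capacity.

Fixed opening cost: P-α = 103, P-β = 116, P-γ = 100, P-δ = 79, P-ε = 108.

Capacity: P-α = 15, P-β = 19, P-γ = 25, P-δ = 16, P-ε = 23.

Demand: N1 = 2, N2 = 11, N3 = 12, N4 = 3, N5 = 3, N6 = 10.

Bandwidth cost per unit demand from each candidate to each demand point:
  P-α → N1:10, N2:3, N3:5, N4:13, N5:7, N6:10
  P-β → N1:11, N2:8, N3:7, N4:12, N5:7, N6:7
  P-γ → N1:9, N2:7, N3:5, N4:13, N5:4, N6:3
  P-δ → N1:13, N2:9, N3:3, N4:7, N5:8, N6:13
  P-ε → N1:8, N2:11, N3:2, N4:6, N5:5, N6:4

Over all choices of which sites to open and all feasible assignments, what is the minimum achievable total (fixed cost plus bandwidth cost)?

Open {P-γ, P-ε}; cheapest assignment that respects the capacities:
  P-γ (cap 25, load 24): N2, N5, N6 — cost 11×7 + 3×4 + 10×3 = 119
  P-ε (cap 23, load 17): N1, N3, N4 — cost 2×8 + 12×2 + 3×6 = 58
  Shipping 177, fixed 208 → total 385.
  Any other capacity-feasible assignment to {P-γ, P-ε} ships for at least 177.
Compare {P-γ, P-δ}: its best feasible assignment gives total 427.
Compare {P-α, P-γ, P-δ}: its best feasible assignment gives total 432.
Every other set of open sites that can feasibly serve all demand totals ≥ 427 even under its best assignment. Minimum: 385.

385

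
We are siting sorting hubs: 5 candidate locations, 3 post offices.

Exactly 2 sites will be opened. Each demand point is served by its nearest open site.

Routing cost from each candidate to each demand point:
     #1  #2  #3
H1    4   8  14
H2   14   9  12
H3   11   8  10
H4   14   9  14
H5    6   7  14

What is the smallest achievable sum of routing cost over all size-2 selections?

Open {H1, H3}.
  #1→H1 4, #2→H1 8, #3→H3 10  ⇒ total 22.
Compare {H3, H5}: total 23.
Compare {H1, H2}: total 24.
No size-2 selection does better; minimum is 22.

22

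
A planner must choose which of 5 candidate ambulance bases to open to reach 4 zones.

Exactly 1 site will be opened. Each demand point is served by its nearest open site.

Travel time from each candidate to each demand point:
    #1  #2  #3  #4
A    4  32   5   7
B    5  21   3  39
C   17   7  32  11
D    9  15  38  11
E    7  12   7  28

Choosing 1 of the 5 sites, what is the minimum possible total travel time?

Open {A}.
  #1→A 4, #2→A 32, #3→A 5, #4→A 7  ⇒ total 48.
Compare {E}: total 54.
Compare {C}: total 67.
No size-1 selection does better; minimum is 48.

48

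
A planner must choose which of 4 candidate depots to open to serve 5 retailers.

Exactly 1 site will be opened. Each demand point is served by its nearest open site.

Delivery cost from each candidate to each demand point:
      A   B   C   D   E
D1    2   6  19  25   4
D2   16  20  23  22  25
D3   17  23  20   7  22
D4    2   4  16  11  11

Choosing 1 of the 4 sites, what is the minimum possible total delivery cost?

44

Open {D4}.
  A→D4 2, B→D4 4, C→D4 16, D→D4 11, E→D4 11  ⇒ total 44.
Compare {D1}: total 56.
Compare {D3}: total 89.
No size-1 selection does better; minimum is 44.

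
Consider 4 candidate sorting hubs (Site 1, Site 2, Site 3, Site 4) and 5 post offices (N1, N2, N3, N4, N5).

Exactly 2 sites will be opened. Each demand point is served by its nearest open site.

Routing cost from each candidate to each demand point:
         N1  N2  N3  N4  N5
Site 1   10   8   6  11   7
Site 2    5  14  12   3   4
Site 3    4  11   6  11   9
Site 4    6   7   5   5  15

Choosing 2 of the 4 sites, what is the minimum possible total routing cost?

24

Open {Site 2, Site 4}.
  N1→Site 2 5, N2→Site 4 7, N3→Site 4 5, N4→Site 2 3, N5→Site 2 4  ⇒ total 24.
Compare {Site 1, Site 2}: total 26.
Compare {Site 2, Site 3}: total 28.
No size-2 selection does better; minimum is 24.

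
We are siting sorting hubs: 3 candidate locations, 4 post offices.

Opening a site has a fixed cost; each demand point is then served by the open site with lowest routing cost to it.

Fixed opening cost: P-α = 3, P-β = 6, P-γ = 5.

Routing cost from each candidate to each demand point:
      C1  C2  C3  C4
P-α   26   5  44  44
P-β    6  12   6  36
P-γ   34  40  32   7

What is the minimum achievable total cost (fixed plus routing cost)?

38

Open {P-α, P-β, P-γ}: assign each demand point to its cheapest open site.
  C1→P-β 6, C2→P-α 5, C3→P-β 6, C4→P-γ 7
  routing cost 24, fixed 14 → total 38.
Compare {P-β, P-γ}: routing cost 31 + fixed 11 = 42.
Compare {P-α, P-β}: routing cost 53 + fixed 9 = 62.
Compare {P-β}: routing cost 60 + fixed 6 = 66.
All other subsets cost ≥ 42. Minimum total cost: 38.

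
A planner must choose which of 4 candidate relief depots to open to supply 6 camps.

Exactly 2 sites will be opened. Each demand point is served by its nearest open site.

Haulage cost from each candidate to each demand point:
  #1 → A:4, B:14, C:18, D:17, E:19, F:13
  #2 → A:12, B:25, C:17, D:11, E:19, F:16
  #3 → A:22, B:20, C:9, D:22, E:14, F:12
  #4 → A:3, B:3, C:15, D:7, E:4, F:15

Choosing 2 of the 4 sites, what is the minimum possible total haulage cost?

38

Open {#3, #4}.
  A→#4 3, B→#4 3, C→#3 9, D→#4 7, E→#4 4, F→#3 12  ⇒ total 38.
Compare {#1, #4}: total 45.
Compare {#2, #4}: total 47.
No size-2 selection does better; minimum is 38.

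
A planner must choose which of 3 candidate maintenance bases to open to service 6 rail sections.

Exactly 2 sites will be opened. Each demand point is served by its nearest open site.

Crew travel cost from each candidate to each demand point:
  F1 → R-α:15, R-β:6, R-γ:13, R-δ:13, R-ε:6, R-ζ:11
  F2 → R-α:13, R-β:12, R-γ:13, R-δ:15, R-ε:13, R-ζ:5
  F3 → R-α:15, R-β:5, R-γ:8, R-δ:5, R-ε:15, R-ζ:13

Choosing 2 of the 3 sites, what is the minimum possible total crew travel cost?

49

Open {F2, F3}.
  R-α→F2 13, R-β→F3 5, R-γ→F3 8, R-δ→F3 5, R-ε→F2 13, R-ζ→F2 5  ⇒ total 49.
Compare {F1, F3}: total 50.
Compare {F1, F2}: total 56.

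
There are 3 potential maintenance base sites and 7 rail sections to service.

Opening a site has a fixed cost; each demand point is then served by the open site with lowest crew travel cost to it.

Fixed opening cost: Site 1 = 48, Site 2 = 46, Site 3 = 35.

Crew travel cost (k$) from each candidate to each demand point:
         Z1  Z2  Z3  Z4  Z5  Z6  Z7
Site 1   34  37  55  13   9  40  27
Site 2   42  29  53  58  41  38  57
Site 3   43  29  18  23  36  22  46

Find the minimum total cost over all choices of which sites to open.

235

Open {Site 1, Site 3}: assign each demand point to its cheapest open site.
  Z1→Site 1 34, Z2→Site 3 29, Z3→Site 3 18, Z4→Site 1 13, Z5→Site 1 9, Z6→Site 3 22, Z7→Site 1 27
  crew travel cost 152, fixed 83 → total 235.
Compare {Site 3}: crew travel cost 217 + fixed 35 = 252.
Compare {Site 1}: crew travel cost 215 + fixed 48 = 263.
Compare {Site 1, Site 2, Site 3}: crew travel cost 152 + fixed 129 = 281.
All other subsets cost ≥ 252. Minimum total cost: 235.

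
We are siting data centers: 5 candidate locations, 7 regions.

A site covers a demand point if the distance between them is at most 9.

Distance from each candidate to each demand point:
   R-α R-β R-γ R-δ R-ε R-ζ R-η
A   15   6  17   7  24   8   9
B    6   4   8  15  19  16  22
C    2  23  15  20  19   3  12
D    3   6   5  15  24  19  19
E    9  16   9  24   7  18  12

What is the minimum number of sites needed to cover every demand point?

Coverage sets (demand points within 9 of each site):
  A: {R-β, R-δ, R-ζ, R-η}
  B: {R-α, R-β, R-γ}
  C: {R-α, R-ζ}
  D: {R-α, R-β, R-γ}
  E: {R-α, R-γ, R-ε}
No single site covers all 7 demand points.
But {A, E} covers everything, so the minimum is 2.

2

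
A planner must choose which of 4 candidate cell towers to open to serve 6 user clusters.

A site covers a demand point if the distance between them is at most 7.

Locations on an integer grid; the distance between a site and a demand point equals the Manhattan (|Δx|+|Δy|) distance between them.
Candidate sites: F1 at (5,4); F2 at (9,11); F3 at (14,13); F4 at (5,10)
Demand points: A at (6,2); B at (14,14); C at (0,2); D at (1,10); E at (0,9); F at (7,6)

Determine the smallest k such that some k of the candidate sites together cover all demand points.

3

Coverage sets (demand points within 7 of each site):
  F1: {A, C, F}
  F2: {F}
  F3: {B}
  F4: {D, E, F}
No 2 sites suffice: every size-2 union leaves at least one demand point uncovered.
But {F1, F3, F4} covers everything, so the minimum is 3.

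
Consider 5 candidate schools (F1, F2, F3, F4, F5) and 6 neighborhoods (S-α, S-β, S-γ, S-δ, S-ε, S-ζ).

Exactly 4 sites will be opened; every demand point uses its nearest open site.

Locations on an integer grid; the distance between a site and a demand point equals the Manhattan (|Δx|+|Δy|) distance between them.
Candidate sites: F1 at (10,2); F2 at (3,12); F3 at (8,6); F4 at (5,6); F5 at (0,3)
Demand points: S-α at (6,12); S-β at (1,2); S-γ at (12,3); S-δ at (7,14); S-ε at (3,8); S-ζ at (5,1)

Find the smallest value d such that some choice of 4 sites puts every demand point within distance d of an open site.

6

Open {F1, F2, F3, F5}.
  Farthest demand point is S-δ at distance 6 (to F2); all others are ≤ 6.
With {F1, F2, F4, F5} the worst case is 6.
With {F2, F3, F4, F5} the worst case is 7.
No size-4 selection achieves below 6.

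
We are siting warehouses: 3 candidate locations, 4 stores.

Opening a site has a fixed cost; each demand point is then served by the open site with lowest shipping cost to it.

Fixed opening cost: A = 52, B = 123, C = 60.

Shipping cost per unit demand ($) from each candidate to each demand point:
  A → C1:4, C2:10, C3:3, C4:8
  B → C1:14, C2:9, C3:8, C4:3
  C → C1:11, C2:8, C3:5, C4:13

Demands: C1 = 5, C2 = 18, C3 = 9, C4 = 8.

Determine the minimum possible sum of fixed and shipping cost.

Open {A}: assign each demand point to its cheapest open site.
  C1→A 5×4=20, C2→A 18×10=180, C3→A 9×3=27, C4→A 8×8=64
  shipping cost 291, fixed 52 → total 343.
Compare {A, C}: shipping cost 255 + fixed 112 = 367.
Compare {C}: shipping cost 348 + fixed 60 = 408.
Compare {A, B}: shipping cost 233 + fixed 175 = 408.
All other subsets cost ≥ 367. Minimum total cost: 343.

343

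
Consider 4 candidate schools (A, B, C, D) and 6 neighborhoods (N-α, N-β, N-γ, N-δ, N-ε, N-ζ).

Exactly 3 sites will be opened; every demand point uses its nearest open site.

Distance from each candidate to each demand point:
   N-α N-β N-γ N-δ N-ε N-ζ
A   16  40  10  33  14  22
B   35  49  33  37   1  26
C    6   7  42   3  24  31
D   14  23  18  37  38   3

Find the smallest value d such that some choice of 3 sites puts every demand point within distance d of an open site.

Open {A, C, D}.
  Farthest demand point is N-ε at distance 14 (to A); all others are ≤ 14.
With {B, C, D} the worst case is 18.
With {A, B, C} the worst case is 22.
No size-3 selection achieves below 14.

14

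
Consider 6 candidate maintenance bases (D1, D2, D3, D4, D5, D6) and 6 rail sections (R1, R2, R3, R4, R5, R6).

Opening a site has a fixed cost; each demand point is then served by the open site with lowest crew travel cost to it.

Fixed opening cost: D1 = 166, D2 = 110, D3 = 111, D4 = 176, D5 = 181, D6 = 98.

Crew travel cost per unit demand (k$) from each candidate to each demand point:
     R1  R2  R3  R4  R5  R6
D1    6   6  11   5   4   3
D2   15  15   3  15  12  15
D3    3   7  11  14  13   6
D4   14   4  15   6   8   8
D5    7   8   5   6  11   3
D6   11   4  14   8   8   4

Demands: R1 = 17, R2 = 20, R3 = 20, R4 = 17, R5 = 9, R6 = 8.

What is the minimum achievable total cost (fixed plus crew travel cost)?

Open {D1, D2}: assign each demand point to its cheapest open site.
  R1→D1 17×6=102, R2→D1 20×6=120, R3→D2 20×3=60, R4→D1 17×5=85, R5→D1 9×4=36, R6→D1 8×3=24
  crew travel cost 427, fixed 276 → total 703.
Compare {D2, D3, D6}: crew travel cost 431 + fixed 319 = 750.
Compare {D1}: crew travel cost 587 + fixed 166 = 753.
Compare {D1, D2, D6}: crew travel cost 387 + fixed 374 = 761.
All other subsets cost ≥ 750. Minimum total cost: 703.

703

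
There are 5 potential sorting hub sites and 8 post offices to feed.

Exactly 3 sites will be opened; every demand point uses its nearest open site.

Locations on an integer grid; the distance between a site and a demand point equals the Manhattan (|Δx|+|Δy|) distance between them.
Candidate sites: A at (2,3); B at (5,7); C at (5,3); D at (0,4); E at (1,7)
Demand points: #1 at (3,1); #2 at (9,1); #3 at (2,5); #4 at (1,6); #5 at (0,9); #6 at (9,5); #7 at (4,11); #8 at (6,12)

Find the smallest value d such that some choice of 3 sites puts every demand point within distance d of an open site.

6

Open {B, C, D}.
  Farthest demand point is #2 at distance 6 (to C); all others are ≤ 6.
With {B, C, E} the worst case is 6.
With {A, B, C} the worst case is 7.
No size-3 selection achieves below 6.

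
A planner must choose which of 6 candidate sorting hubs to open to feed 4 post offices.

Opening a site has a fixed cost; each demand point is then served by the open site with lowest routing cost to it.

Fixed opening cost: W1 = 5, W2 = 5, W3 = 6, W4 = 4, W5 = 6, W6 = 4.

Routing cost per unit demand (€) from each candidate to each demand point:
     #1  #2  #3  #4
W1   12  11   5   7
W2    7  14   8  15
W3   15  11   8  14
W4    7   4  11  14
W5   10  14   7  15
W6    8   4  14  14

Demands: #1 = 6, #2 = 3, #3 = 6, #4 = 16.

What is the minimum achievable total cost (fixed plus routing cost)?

205

Open {W1, W4}: assign each demand point to its cheapest open site.
  #1→W4 6×7=42, #2→W4 3×4=12, #3→W1 6×5=30, #4→W1 16×7=112
  routing cost 196, fixed 9 → total 205.
Compare {W1, W4, W6}: routing cost 196 + fixed 13 = 209.
Compare {W1, W2, W4}: routing cost 196 + fixed 14 = 210.
Compare {W1, W2, W6}: routing cost 196 + fixed 14 = 210.
All other subsets cost ≥ 209. Minimum total cost: 205.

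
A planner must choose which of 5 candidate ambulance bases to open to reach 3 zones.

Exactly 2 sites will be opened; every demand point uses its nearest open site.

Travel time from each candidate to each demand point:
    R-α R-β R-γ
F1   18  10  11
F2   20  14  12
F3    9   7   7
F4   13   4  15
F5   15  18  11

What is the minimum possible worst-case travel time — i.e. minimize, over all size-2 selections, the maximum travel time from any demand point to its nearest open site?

Open {F1, F3}.
  Farthest demand point is R-α at travel time 9 (to F3); all others are ≤ 9.
With {F2, F3} the worst case is 9.
With {F3, F4} the worst case is 9.
No size-2 selection achieves below 9.

9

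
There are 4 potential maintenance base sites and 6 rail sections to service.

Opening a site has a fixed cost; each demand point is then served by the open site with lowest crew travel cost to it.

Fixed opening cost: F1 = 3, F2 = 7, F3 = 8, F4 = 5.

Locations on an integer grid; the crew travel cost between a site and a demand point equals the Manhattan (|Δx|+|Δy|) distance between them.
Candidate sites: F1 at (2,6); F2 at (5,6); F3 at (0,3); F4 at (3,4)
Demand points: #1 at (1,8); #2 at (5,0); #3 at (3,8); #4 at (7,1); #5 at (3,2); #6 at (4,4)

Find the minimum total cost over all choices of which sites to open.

30

Open {F1, F4}: assign each demand point to its cheapest open site.
  #1→F1 3, #2→F4 6, #3→F1 3, #4→F4 7, #5→F4 2, #6→F4 1
  crew travel cost 22, fixed 8 → total 30.
Compare {F4}: crew travel cost 26 + fixed 5 = 31.
Compare {F1}: crew travel cost 34 + fixed 3 = 37.
Compare {F1, F2}: crew travel cost 27 + fixed 10 = 37.
All other subsets cost ≥ 31. Minimum total cost: 30.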